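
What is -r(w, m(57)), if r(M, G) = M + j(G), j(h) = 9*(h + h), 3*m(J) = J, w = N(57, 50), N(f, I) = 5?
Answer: -347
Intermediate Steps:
w = 5
m(J) = J/3
j(h) = 18*h (j(h) = 9*(2*h) = 18*h)
r(M, G) = M + 18*G
-r(w, m(57)) = -(5 + 18*((⅓)*57)) = -(5 + 18*19) = -(5 + 342) = -1*347 = -347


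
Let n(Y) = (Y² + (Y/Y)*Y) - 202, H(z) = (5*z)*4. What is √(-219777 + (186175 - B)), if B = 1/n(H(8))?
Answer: 3*I*√2438800919854/25558 ≈ 183.31*I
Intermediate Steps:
H(z) = 20*z
n(Y) = -202 + Y + Y² (n(Y) = (Y² + 1*Y) - 202 = (Y² + Y) - 202 = (Y + Y²) - 202 = -202 + Y + Y²)
B = 1/25558 (B = 1/(-202 + 20*8 + (20*8)²) = 1/(-202 + 160 + 160²) = 1/(-202 + 160 + 25600) = 1/25558 ≈ 3.9127e-5)
√(-219777 + (186175 - B)) = √(-219777 + (186175 - 1*1/25558)) = √(-219777 + (186175 - 1/25558)) = √(-219777 + 4758260649/25558) = √(-858799917/25558) = 3*I*√2438800919854/25558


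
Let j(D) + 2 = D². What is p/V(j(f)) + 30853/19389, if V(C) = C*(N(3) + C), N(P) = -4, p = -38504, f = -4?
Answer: -185558659/678615 ≈ -273.44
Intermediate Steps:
j(D) = -2 + D²
V(C) = C*(-4 + C)
p/V(j(f)) + 30853/19389 = -38504*1/((-4 + (-2 + (-4)²))*(-2 + (-4)²)) + 30853/19389 = -38504*1/((-4 + (-2 + 16))*(-2 + 16)) + 30853*(1/19389) = -38504*1/(14*(-4 + 14)) + 30853/19389 = -38504/(14*10) + 30853/19389 = -38504/140 + 30853/19389 = -38504*1/140 + 30853/19389 = -9626/35 + 30853/19389 = -185558659/678615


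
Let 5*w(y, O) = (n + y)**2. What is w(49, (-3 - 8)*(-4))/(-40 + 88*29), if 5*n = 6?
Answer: 63001/314000 ≈ 0.20064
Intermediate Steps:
n = 6/5 (n = (1/5)*6 = 6/5 ≈ 1.2000)
w(y, O) = (6/5 + y)**2/5
w(49, (-3 - 8)*(-4))/(-40 + 88*29) = ((6 + 5*49)**2/125)/(-40 + 88*29) = ((6 + 245)**2/125)/(-40 + 2552) = ((1/125)*251**2)/2512 = ((1/125)*63001)*(1/2512) = (63001/125)*(1/2512) = 63001/314000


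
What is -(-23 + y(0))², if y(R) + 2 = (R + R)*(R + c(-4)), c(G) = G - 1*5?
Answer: -625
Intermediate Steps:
c(G) = -5 + G (c(G) = G - 5 = -5 + G)
y(R) = -2 + 2*R*(-9 + R) (y(R) = -2 + (R + R)*(R + (-5 - 4)) = -2 + (2*R)*(R - 9) = -2 + (2*R)*(-9 + R) = -2 + 2*R*(-9 + R))
-(-23 + y(0))² = -(-23 + (-2 - 18*0 + 2*0²))² = -(-23 + (-2 + 0 + 2*0))² = -(-23 + (-2 + 0 + 0))² = -(-23 - 2)² = -1*(-25)² = -1*625 = -625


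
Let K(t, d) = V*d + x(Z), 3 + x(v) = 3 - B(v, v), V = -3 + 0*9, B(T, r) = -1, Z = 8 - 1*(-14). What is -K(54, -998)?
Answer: -2995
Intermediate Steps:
Z = 22 (Z = 8 + 14 = 22)
V = -3 (V = -3 + 0 = -3)
x(v) = 1 (x(v) = -3 + (3 - 1*(-1)) = -3 + (3 + 1) = -3 + 4 = 1)
K(t, d) = 1 - 3*d (K(t, d) = -3*d + 1 = 1 - 3*d)
-K(54, -998) = -(1 - 3*(-998)) = -(1 + 2994) = -1*2995 = -2995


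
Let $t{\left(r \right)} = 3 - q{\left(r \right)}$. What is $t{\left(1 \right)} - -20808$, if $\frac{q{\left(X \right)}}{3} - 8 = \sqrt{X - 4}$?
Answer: $20787 - 3 i \sqrt{3} \approx 20787.0 - 5.1962 i$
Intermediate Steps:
$q{\left(X \right)} = 24 + 3 \sqrt{-4 + X}$ ($q{\left(X \right)} = 24 + 3 \sqrt{X - 4} = 24 + 3 \sqrt{-4 + X}$)
$t{\left(r \right)} = -21 - 3 \sqrt{-4 + r}$ ($t{\left(r \right)} = 3 - \left(24 + 3 \sqrt{-4 + r}\right) = -21 - 3 \sqrt{-4 + r}$)
$t{\left(1 \right)} - -20808 = \left(-21 - 3 \sqrt{-4 + 1}\right) - -20808 = \left(-21 - 3 \sqrt{-3}\right) + 20808 = \left(-21 - 3 i \sqrt{3}\right) + 20808 = 20787 - 3 i \sqrt{3}$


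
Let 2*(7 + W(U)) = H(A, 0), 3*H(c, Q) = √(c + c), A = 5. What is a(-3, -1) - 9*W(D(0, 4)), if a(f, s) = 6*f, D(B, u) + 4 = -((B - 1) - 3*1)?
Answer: 45 - 3*√10/2 ≈ 40.257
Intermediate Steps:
D(B, u) = -B (D(B, u) = -4 - ((B - 1) - 3*1) = -4 - ((-1 + B) - 3) = -4 - (-4 + B) = -4 + (4 - B) = -B)
H(c, Q) = √2*√c/3 (H(c, Q) = √(c + c)/3 = √(2*c)/3 = (√2*√c)/3 = √2*√c/3)
W(U) = -7 + √10/6 (W(U) = -7 + (√2*√5/3)/2 = -7 + (√10/3)/2 = -7 + √10/6)
a(-3, -1) - 9*W(D(0, 4)) = 6*(-3) - 9*(-7 + √10/6) = -18 + (63 - 3*√10/2) = 45 - 3*√10/2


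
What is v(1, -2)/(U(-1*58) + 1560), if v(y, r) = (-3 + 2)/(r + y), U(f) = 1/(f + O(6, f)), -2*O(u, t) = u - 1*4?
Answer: 59/92039 ≈ 0.00064103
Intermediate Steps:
O(u, t) = 2 - u/2 (O(u, t) = -(u - 1*4)/2 = -(u - 4)/2 = -(-4 + u)/2 = 2 - u/2)
U(f) = 1/(-1 + f) (U(f) = 1/(f + (2 - ½*6)) = 1/(f + (2 - 3)) = 1/(f - 1) = 1/(-1 + f))
v(y, r) = -1/(r + y)
v(1, -2)/(U(-1*58) + 1560) = (-1/(-2 + 1))/(1/(-1 - 1*58) + 1560) = (-1/(-1))/(1/(-1 - 58) + 1560) = (-1*(-1))/(1/(-59) + 1560) = 1/(-1/59 + 1560) = 1/(92039/59) = (59/92039)*1 = 59/92039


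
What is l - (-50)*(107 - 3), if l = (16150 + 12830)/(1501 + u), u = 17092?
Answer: 96712580/18593 ≈ 5201.6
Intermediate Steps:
l = 28980/18593 (l = (16150 + 12830)/(1501 + 17092) = 28980/18593 ≈ 1.5587)
l - (-50)*(107 - 3) = 28980/18593 - (-50)*(107 - 3) = 28980/18593 - (-50)*104 = 28980/18593 - 1*(-5200) = 28980/18593 + 5200 = 96712580/18593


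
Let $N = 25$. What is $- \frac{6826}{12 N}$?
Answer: $- \frac{3413}{150} \approx -22.753$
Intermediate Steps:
$- \frac{6826}{12 N} = - \frac{6826}{12 \cdot 25} = - \frac{6826}{300} = \left(-6826\right) \frac{1}{300} = - \frac{3413}{150}$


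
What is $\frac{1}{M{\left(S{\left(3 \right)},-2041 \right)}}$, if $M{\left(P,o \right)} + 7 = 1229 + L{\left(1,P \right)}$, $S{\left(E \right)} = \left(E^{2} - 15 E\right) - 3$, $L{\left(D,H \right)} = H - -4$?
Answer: $\frac{1}{1187} \approx 0.00084246$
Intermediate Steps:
$L{\left(D,H \right)} = 4 + H$ ($L{\left(D,H \right)} = H + 4 = 4 + H$)
$S{\left(E \right)} = -3 + E^{2} - 15 E$
$M{\left(P,o \right)} = 1226 + P$ ($M{\left(P,o \right)} = -7 + \left(1229 + \left(4 + P\right)\right) = -7 + \left(1233 + P\right) = 1226 + P$)
$\frac{1}{M{\left(S{\left(3 \right)},-2041 \right)}} = \frac{1}{1226 - \left(48 - 9\right)} = \frac{1}{1226 - 39} = \frac{1}{1187}$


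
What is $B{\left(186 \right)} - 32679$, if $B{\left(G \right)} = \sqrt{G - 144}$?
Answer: $-32679 + \sqrt{42} \approx -32673.0$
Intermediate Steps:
$B{\left(G \right)} = \sqrt{-144 + G}$
$B{\left(186 \right)} - 32679 = \sqrt{-144 + 186} - 32679 = \sqrt{42} - 32679 = -32679 + \sqrt{42}$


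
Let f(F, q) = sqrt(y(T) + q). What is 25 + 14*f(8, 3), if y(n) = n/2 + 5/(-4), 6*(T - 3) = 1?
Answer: 25 + 14*sqrt(30)/3 ≈ 50.560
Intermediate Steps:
T = 19/6 (T = 3 + (1/6)*1 = 3 + 1/6 = 19/6 ≈ 3.1667)
y(n) = -5/4 + n/2 (y(n) = n*(1/2) + 5*(-1/4) = n/2 - 5/4 = -5/4 + n/2)
f(F, q) = sqrt(1/3 + q) (f(F, q) = sqrt((-5/4 + (1/2)*(19/6)) + q) = sqrt((-5/4 + 19/12) + q) = sqrt(1/3 + q))
25 + 14*f(8, 3) = 25 + 14*(sqrt(3 + 9*3)/3) = 25 + 14*(sqrt(3 + 27)/3) = 25 + 14*(sqrt(30)/3) = 25 + 14*sqrt(30)/3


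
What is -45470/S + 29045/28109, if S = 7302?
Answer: -533014820/102625959 ≈ -5.1938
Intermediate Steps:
-45470/S + 29045/28109 = -45470/7302 + 29045/28109 = -45470*1/7302 + 29045*(1/28109) = -22735/3651 + 29045/28109 = -533014820/102625959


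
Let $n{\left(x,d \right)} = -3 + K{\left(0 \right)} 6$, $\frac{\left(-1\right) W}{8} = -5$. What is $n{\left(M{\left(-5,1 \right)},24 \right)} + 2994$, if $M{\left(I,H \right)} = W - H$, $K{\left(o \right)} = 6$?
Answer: $3027$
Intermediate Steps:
$W = 40$ ($W = \left(-8\right) \left(-5\right) = 40$)
$M{\left(I,H \right)} = 40 - H$
$n{\left(x,d \right)} = 33$ ($n{\left(x,d \right)} = -3 + 6 \cdot 6 = -3 + 36 = 33$)
$n{\left(M{\left(-5,1 \right)},24 \right)} + 2994 = 33 + 2994 = 3027$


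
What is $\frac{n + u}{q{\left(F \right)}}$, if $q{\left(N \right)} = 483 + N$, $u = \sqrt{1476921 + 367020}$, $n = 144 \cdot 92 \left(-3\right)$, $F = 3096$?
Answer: $- \frac{13248}{1193} + \frac{\sqrt{1843941}}{3579} \approx -10.725$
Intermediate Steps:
$n = -39744$ ($n = 13248 \left(-3\right) = -39744$)
$u = \sqrt{1843941} \approx 1357.9$
$\frac{n + u}{q{\left(F \right)}} = \frac{-39744 + \sqrt{1843941}}{483 + 3096} = \frac{-39744 + \sqrt{1843941}}{3579} = \left(-39744 + \sqrt{1843941}\right) \frac{1}{3579} = - \frac{13248}{1193} + \frac{\sqrt{1843941}}{3579}$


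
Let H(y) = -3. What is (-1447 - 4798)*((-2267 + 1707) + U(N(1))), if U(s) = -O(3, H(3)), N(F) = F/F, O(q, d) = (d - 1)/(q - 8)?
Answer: 3502196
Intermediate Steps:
O(q, d) = (-1 + d)/(-8 + q)
N(F) = 1
U(s) = -⅘ (U(s) = -(-1 - 3)/(-8 + 3) = -(-4)/(-5) = -(-1)*(-4)/5 = -1*⅘ = -⅘)
(-1447 - 4798)*((-2267 + 1707) + U(N(1))) = (-1447 - 4798)*((-2267 + 1707) - ⅘) = -6245*(-560 - ⅘) = -6245*(-2804/5) = 3502196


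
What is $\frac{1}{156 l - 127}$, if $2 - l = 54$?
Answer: $- \frac{1}{8239} \approx -0.00012137$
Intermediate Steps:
$l = -52$ ($l = 2 - 54 = -52$)
$\frac{1}{156 l - 127} = \frac{1}{156 \left(-52\right) - 127} = \frac{1}{-8112 - 127} = \frac{1}{-8239} = - \frac{1}{8239}$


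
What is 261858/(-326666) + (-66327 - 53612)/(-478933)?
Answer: -43116222070/78225563689 ≈ -0.55118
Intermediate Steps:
261858/(-326666) + (-66327 - 53612)/(-478933) = 261858*(-1/326666) - 119939*(-1/478933) = -130929/163333 + 119939/478933 = -43116222070/78225563689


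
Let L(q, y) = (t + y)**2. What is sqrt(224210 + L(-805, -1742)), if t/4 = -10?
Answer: sqrt(3399734) ≈ 1843.8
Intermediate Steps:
t = -40 (t = 4*(-10) = -40)
L(q, y) = (-40 + y)**2
sqrt(224210 + L(-805, -1742)) = sqrt(224210 + (-40 - 1742)**2) = sqrt(224210 + (-1782)**2) = sqrt(224210 + 3175524) = sqrt(3399734)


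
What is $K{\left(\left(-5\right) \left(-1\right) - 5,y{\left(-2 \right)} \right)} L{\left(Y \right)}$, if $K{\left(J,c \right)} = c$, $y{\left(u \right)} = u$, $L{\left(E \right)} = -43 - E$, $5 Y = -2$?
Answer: $\frac{426}{5} \approx 85.2$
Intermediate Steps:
$Y = - \frac{2}{5}$ ($Y = \frac{1}{5} \left(-2\right) = - \frac{2}{5} \approx -0.4$)
$K{\left(\left(-5\right) \left(-1\right) - 5,y{\left(-2 \right)} \right)} L{\left(Y \right)} = - 2 \left(-43 - - \frac{2}{5}\right) = - 2 \left(-43 + \frac{2}{5}\right) = \left(-2\right) \left(- \frac{213}{5}\right) = \frac{426}{5}$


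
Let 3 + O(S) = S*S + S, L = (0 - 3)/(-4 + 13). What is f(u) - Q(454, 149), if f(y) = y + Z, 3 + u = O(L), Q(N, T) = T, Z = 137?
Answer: -164/9 ≈ -18.222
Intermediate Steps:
L = -⅓ (L = -3/9 = -3*⅑ = -⅓ ≈ -0.33333)
O(S) = -3 + S + S² (O(S) = -3 + (S*S + S) = -3 + (S² + S) = -3 + (S + S²) = -3 + S + S²)
u = -56/9 (u = -3 + (-3 - ⅓ + (-⅓)²) = -3 + (-3 - ⅓ + ⅑) = -3 - 29/9 = -56/9 ≈ -6.2222)
f(y) = 137 + y (f(y) = y + 137 = 137 + y)
f(u) - Q(454, 149) = (137 - 56/9) - 1*149 = 1177/9 - 149 = -164/9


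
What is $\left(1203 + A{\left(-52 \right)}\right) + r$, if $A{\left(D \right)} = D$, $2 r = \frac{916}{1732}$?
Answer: $\frac{996995}{866} \approx 1151.3$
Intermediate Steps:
$r = \frac{229}{866}$ ($r = \frac{916 \cdot \frac{1}{1732}}{2} = \frac{1}{2} \cdot \frac{229}{433} = \frac{229}{866} \approx 0.26443$)
$\left(1203 + A{\left(-52 \right)}\right) + r = \left(1203 - 52\right) + \frac{229}{866} = 1151 + \frac{229}{866} = \frac{996995}{866}$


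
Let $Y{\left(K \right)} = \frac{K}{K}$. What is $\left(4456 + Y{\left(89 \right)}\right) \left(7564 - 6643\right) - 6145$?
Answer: $4098752$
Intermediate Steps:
$Y{\left(K \right)} = 1$
$\left(4456 + Y{\left(89 \right)}\right) \left(7564 - 6643\right) - 6145 = \left(4456 + 1\right) \left(7564 - 6643\right) - 6145 = 4457 \cdot 921 - 6145 = 4104897 - 6145 = 4098752$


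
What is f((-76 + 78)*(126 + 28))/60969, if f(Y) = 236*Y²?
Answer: 22387904/60969 ≈ 367.20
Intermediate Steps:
f((-76 + 78)*(126 + 28))/60969 = (236*((-76 + 78)*(126 + 28))²)/60969 = (236*(2*154)²)*(1/60969) = (236*308²)*(1/60969) = (236*94864)*(1/60969) = 22387904*(1/60969) = 22387904/60969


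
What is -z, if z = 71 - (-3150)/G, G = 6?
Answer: -596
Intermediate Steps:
z = 596 (z = 71 - (-3150)/6 = 71 - 105*(-5) = 71 + 525 = 596)
-z = -1*596 = -596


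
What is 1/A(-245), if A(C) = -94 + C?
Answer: -1/339 ≈ -0.0029499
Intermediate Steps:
1/A(-245) = 1/(-94 - 245) = 1/(-339) = -1/339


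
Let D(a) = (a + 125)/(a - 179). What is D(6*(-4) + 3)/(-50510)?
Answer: 13/1262750 ≈ 1.0295e-5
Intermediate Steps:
D(a) = (125 + a)/(-179 + a)
D(6*(-4) + 3)/(-50510) = ((125 + (6*(-4) + 3))/(-179 + (6*(-4) + 3)))/(-50510) = ((125 + (-24 + 3))/(-179 + (-24 + 3)))*(-1/50510) = ((125 - 21)/(-179 - 21))*(-1/50510) = (104/(-200))*(-1/50510) = -1/200*104*(-1/50510) = -13/25*(-1/50510) = 13/1262750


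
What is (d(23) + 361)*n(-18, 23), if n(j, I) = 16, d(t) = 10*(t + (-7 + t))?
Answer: 12016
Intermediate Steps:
d(t) = -70 + 20*t (d(t) = 10*(-7 + 2*t) = -70 + 20*t)
(d(23) + 361)*n(-18, 23) = ((-70 + 20*23) + 361)*16 = ((-70 + 460) + 361)*16 = (390 + 361)*16 = 751*16 = 12016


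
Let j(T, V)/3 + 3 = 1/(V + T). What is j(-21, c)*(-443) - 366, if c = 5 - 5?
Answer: 25790/7 ≈ 3684.3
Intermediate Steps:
c = 0
j(T, V) = -9 + 3/(T + V) (j(T, V) = -9 + 3/(V + T) = -9 + 3/(T + V))
j(-21, c)*(-443) - 366 = (3*(1 - 3*(-21) - 3*0)/(-21 + 0))*(-443) - 366 = (3*(1 + 63 + 0)/(-21))*(-443) - 366 = (3*(-1/21)*64)*(-443) - 366 = -64/7*(-443) - 366 = 28352/7 - 366 = 25790/7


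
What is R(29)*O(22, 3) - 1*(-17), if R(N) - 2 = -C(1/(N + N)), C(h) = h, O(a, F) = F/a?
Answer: 22037/1276 ≈ 17.270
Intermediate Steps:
R(N) = 2 - 1/(2*N) (R(N) = 2 - 1/(N + N) = 2 - 1/(2*N))
R(29)*O(22, 3) - 1*(-17) = (2 - ½/29)*(3/22) - 1*(-17) = (2 - ½*1/29)*(3*(1/22)) + 17 = (2 - 1/58)*(3/22) + 17 = (115/58)*(3/22) + 17 = 345/1276 + 17 = 22037/1276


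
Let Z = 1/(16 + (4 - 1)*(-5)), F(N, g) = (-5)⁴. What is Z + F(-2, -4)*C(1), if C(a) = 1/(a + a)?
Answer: 627/2 ≈ 313.50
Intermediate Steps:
F(N, g) = 625
C(a) = 1/(2*a)
Z = 1 (Z = 1/(16 + 3*(-5)) = 1/(16 - 15) = 1/1 = 1)
Z + F(-2, -4)*C(1) = 1 + 625*((½)/1) = 1 + 625*((½)*1) = 1 + 625*(½) = 1 + 625/2 = 627/2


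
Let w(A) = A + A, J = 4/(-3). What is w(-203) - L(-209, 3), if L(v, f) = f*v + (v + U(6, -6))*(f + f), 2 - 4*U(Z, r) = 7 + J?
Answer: 2961/2 ≈ 1480.5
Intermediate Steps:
J = -4/3 (J = 4*(-⅓) = -4/3 ≈ -1.3333)
w(A) = 2*A
U(Z, r) = -11/12 (U(Z, r) = ½ - (7 - 4/3)/4 = ½ - ¼*17/3 = ½ - 17/12 = -11/12)
L(v, f) = f*v + 2*f*(-11/12 + v) (L(v, f) = f*v + (v - 11/12)*(f + f) = f*v + (-11/12 + v)*(2*f) = f*v + 2*f*(-11/12 + v))
w(-203) - L(-209, 3) = 2*(-203) - 3*(-11 + 18*(-209))/6 = -406 - 3*(-11 - 3762)/6 = -406 - 3*(-3773)/6 = -406 - 1*(-3773/2) = -406 + 3773/2 = 2961/2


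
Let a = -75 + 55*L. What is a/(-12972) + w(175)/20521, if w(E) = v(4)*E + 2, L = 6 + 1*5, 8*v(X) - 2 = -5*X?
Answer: -15957911/266198412 ≈ -0.059947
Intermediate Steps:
v(X) = ¼ - 5*X/8 (v(X) = ¼ + (-5*X)/8 = ¼ - 5*X/8)
L = 11 (L = 6 + 5 = 11)
w(E) = 2 - 9*E/4 (w(E) = (¼ - 5/8*4)*E + 2 = (¼ - 5/2)*E + 2 = -9*E/4 + 2 = 2 - 9*E/4)
a = 530 (a = -75 + 55*11 = -75 + 605 = 530)
a/(-12972) + w(175)/20521 = 530/(-12972) + (2 - 9/4*175)/20521 = 530*(-1/12972) + (2 - 1575/4)*(1/20521) = -265/6486 - 1567/4*1/20521 = -265/6486 - 1567/82084 = -15957911/266198412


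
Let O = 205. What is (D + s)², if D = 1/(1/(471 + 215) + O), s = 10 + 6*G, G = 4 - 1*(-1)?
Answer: 31651043357476/19777078161 ≈ 1600.4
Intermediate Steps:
G = 5 (G = 4 + 1 = 5)
s = 40 (s = 10 + 6*5 = 10 + 30 = 40)
D = 686/140631 (D = 1/(1/(471 + 215) + 205) = 1/(1/686 + 205) = 1/(140631/686) = 686/140631 ≈ 0.0048780)
(D + s)² = (686/140631 + 40)² = (5625926/140631)² = 31651043357476/19777078161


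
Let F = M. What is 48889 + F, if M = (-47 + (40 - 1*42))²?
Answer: 51290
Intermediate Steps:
M = 2401 (M = (-47 + (40 - 42))² = (-47 - 2)² = (-49)² = 2401)
F = 2401
48889 + F = 48889 + 2401 = 51290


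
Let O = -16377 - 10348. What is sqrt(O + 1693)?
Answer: 2*I*sqrt(6258) ≈ 158.22*I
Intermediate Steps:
O = -26725
sqrt(O + 1693) = sqrt(-26725 + 1693) = sqrt(-25032) = 2*I*sqrt(6258)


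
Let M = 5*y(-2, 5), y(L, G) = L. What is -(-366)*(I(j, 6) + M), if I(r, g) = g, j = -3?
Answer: -1464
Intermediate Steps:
M = -10 (M = 5*(-2) = -10)
-(-366)*(I(j, 6) + M) = -(-366)*(6 - 10) = -(-366)*(-4) = -183*8 = -1464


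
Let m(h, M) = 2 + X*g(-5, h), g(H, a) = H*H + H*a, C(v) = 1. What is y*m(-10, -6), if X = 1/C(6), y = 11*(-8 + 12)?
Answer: 3388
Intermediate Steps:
y = 44 (y = 11*4 = 44)
g(H, a) = H**2 + H*a
X = 1 (X = 1/1 = 1)
m(h, M) = 27 - 5*h (m(h, M) = 2 + 1*(-5*(-5 + h)) = 2 + 1*(25 - 5*h) = 2 + (25 - 5*h) = 27 - 5*h)
y*m(-10, -6) = 44*(27 - 5*(-10)) = 44*(27 + 50) = 44*77 = 3388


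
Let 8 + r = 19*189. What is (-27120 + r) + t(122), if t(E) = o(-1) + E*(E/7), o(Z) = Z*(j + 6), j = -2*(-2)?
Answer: -149945/7 ≈ -21421.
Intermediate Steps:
j = 4
o(Z) = 10*Z (o(Z) = Z*(4 + 6) = Z*10 = 10*Z)
r = 3583 (r = -8 + 19*189 = -8 + 3591 = 3583)
t(E) = -10 + E**2/7 (t(E) = 10*(-1) + E*(E/7) = -10 + E*(E*(1/7)) = -10 + E*(E/7) = -10 + E**2/7)
(-27120 + r) + t(122) = (-27120 + 3583) + (-10 + (1/7)*122**2) = -23537 + (-10 + (1/7)*14884) = -23537 + (-10 + 14884/7) = -23537 + 14814/7 = -149945/7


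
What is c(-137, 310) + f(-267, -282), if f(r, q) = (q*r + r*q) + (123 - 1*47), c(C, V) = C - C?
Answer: 150664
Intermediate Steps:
c(C, V) = 0
f(r, q) = 76 + 2*q*r (f(r, q) = (q*r + q*r) + (123 - 47) = 2*q*r + 76 = 76 + 2*q*r)
c(-137, 310) + f(-267, -282) = 0 + (76 + 2*(-282)*(-267)) = 0 + (76 + 150588) = 0 + 150664 = 150664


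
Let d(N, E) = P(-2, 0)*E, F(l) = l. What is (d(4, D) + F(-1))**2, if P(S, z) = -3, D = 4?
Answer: 169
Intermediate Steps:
d(N, E) = -3*E
(d(4, D) + F(-1))**2 = (-3*4 - 1)**2 = (-12 - 1)**2 = (-13)**2 = 169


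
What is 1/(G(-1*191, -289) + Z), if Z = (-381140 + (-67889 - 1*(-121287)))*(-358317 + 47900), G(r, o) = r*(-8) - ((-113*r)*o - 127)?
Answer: 1/101742927556 ≈ 9.8287e-12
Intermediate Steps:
G(r, o) = 127 - 8*r + 113*o*r (G(r, o) = -8*r - (-113*o*r - 127) = -8*r - (-127 - 113*o*r) = -8*r + (127 + 113*o*r) = 127 - 8*r + 113*o*r)
Z = 101736688414 (Z = (-381140 + (-67889 + 121287))*(-310417) = (-381140 + 53398)*(-310417) = -327742*(-310417) = 101736688414)
1/(G(-1*191, -289) + Z) = 1/((127 - (-8)*191 + 113*(-289)*(-1*191)) + 101736688414) = 1/((127 - 8*(-191) + 113*(-289)*(-191)) + 101736688414) = 1/((127 + 1528 + 6237487) + 101736688414) = 1/(6239142 + 101736688414) = 1/101742927556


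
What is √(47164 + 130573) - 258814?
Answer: -258814 + √177737 ≈ -2.5839e+5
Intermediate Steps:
√(47164 + 130573) - 258814 = √177737 - 258814 = -258814 + √177737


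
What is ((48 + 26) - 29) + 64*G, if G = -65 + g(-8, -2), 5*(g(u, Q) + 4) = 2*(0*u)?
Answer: -4371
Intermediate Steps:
g(u, Q) = -4 (g(u, Q) = -4 + (2*(0*u))/5 = -4 + (2*0)/5 = -4 + (⅕)*0 = -4 + 0 = -4)
G = -69 (G = -65 - 4 = -69)
((48 + 26) - 29) + 64*G = ((48 + 26) - 29) + 64*(-69) = (74 - 29) - 4416 = 45 - 4416 = -4371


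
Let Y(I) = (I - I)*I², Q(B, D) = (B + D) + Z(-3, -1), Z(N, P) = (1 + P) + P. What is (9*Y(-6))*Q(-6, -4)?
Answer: 0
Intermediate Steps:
Z(N, P) = 1 + 2*P
Q(B, D) = -1 + B + D (Q(B, D) = (B + D) + (1 + 2*(-1)) = (B + D) + (1 - 2) = (B + D) - 1 = -1 + B + D)
Y(I) = 0 (Y(I) = 0*I² = 0)
(9*Y(-6))*Q(-6, -4) = (9*0)*(-1 - 6 - 4) = 0*(-11) = 0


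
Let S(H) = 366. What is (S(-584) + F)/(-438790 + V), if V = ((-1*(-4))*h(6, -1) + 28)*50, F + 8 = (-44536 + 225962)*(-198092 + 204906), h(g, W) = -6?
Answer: -618118561/219295 ≈ -2818.7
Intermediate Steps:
F = 1236236756 (F = -8 + (-44536 + 225962)*(-198092 + 204906) = -8 + 181426*6814 = -8 + 1236236764 = 1236236756)
V = 200 (V = (-1*(-4)*(-6) + 28)*50 = (4*(-6) + 28)*50 = (-24 + 28)*50 = 4*50 = 200)
(S(-584) + F)/(-438790 + V) = (366 + 1236236756)/(-438790 + 200) = 1236237122/(-438590) = 1236237122*(-1/438590) = -618118561/219295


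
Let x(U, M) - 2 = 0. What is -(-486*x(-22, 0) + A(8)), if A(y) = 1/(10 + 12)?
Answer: 21383/22 ≈ 971.95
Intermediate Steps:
A(y) = 1/22
x(U, M) = 2 (x(U, M) = 2 + 0 = 2)
-(-486*x(-22, 0) + A(8)) = -(-486*2 + 1/22) = -(-972 + 1/22) = -1*(-21383/22) = 21383/22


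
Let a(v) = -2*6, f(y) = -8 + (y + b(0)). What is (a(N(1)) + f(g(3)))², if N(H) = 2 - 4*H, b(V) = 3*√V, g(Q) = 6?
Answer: 196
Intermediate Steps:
N(H) = 2 - 4*H
f(y) = -8 + y (f(y) = -8 + (y + 3*√0) = -8 + (y + 3*0) = -8 + (y + 0) = -8 + y)
a(v) = -12
(a(N(1)) + f(g(3)))² = (-12 + (-8 + 6))² = (-12 - 2)² = (-14)² = 196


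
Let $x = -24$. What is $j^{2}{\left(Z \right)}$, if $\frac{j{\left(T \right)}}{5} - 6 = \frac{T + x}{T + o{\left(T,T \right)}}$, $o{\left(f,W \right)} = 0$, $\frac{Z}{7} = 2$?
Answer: $\frac{34225}{49} \approx 698.47$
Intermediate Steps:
$Z = 14$ ($Z = 7 \cdot 2 = 14$)
$j{\left(T \right)} = 30 + \frac{5 \left(-24 + T\right)}{T}$ ($j{\left(T \right)} = 30 + 5 \frac{T - 24}{T + 0} = 30 + 5 \frac{-24 + T}{T} = 30 + \frac{5 \left(-24 + T\right)}{T}$)
$j^{2}{\left(Z \right)} = \left(35 - \frac{120}{14}\right)^{2} = \left(35 - \frac{60}{7}\right)^{2} = \left(\frac{185}{7}\right)^{2} = \frac{34225}{49}$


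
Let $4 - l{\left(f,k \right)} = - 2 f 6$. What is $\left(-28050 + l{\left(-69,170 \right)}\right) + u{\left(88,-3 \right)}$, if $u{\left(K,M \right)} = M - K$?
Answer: $-28965$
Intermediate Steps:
$l{\left(f,k \right)} = 4 + 12 f$ ($l{\left(f,k \right)} = 4 - - 2 f 6 = 4 - - 12 f = 4 + 12 f$)
$\left(-28050 + l{\left(-69,170 \right)}\right) + u{\left(88,-3 \right)} = \left(-28050 + \left(4 + 12 \left(-69\right)\right)\right) - 91 = \left(-28050 + \left(4 - 828\right)\right) - 91 = \left(-28050 - 824\right) - 91 = -28874 - 91 = -28965$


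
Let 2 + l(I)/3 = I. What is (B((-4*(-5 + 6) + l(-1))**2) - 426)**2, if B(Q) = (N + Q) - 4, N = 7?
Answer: 64516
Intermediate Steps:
l(I) = -6 + 3*I
B(Q) = 3 + Q (B(Q) = (7 + Q) - 4 = 3 + Q)
(B((-4*(-5 + 6) + l(-1))**2) - 426)**2 = ((3 + (-4*(-5 + 6) + (-6 + 3*(-1)))**2) - 426)**2 = ((3 + (-4*1 + (-6 - 3))**2) - 426)**2 = ((3 + (-4 - 9)**2) - 426)**2 = ((3 + (-13)**2) - 426)**2 = ((3 + 169) - 426)**2 = (172 - 426)**2 = (-254)**2 = 64516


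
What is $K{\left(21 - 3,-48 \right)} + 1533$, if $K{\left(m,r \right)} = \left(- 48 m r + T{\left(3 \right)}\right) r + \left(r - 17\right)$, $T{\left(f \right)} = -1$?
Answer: $-1989140$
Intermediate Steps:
$K{\left(m,r \right)} = -17 + r + r \left(-1 - 48 m r\right)$ ($K{\left(m,r \right)} = \left(- 48 m r - 1\right) r + \left(r - 17\right) = \left(-1 - 48 m r\right) r + \left(-17 + r\right) = r \left(-1 - 48 m r\right) + \left(-17 + r\right) = -17 + r + r \left(-1 - 48 m r\right)$)
$K{\left(21 - 3,-48 \right)} + 1533 = \left(-17 - 48 \left(21 - 3\right) \left(-48\right)^{2}\right) + 1533 = \left(-17 - 48 \left(21 - 3\right) 2304\right) + 1533 = \left(-17 - 864 \cdot 2304\right) + 1533 = \left(-17 - 1990656\right) + 1533 = -1990673 + 1533 = -1989140$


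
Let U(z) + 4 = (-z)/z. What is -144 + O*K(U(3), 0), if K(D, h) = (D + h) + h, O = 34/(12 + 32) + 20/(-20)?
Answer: -3143/22 ≈ -142.86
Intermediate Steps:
U(z) = -5 (U(z) = -4 + (-z)/z = -4 - 1 = -5)
O = -5/22 (O = 34/44 + 20*(-1/20) = 34*(1/44) - 1 = 17/22 - 1 = -5/22 ≈ -0.22727)
K(D, h) = D + 2*h
-144 + O*K(U(3), 0) = -144 - 5*(-5 + 2*0)/22 = -144 - 5*(-5 + 0)/22 = -144 - 5/22*(-5) = -144 + 25/22 = -3143/22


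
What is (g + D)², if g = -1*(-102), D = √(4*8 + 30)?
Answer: (102 + √62)² ≈ 12072.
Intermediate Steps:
D = √62 (D = √(32 + 30) = √62 ≈ 7.8740)
g = 102
(g + D)² = (102 + √62)²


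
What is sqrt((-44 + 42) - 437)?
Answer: I*sqrt(439) ≈ 20.952*I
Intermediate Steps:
sqrt((-44 + 42) - 437) = sqrt(-2 - 437) = sqrt(-439) = I*sqrt(439)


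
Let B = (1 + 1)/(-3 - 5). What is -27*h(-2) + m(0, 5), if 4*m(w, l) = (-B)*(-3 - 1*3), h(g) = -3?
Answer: 645/8 ≈ 80.625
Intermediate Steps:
B = -1/4 (B = 2/(-8) = 2*(-1/8) = -1/4 ≈ -0.25000)
m(w, l) = -3/8 (m(w, l) = ((-1*(-1/4))*(-3 - 1*3))/4 = ((-3 - 3)/4)/4 = ((1/4)*(-6))/4 = (1/4)*(-3/2) = -3/8)
-27*h(-2) + m(0, 5) = -27*(-3) - 3/8 = 81 - 3/8 = 645/8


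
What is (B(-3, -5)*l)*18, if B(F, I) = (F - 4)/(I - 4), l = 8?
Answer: 112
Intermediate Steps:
B(F, I) = (-4 + F)/(-4 + I)
(B(-3, -5)*l)*18 = (((-4 - 3)/(-4 - 5))*8)*18 = ((-7/(-9))*8)*18 = (-1/9*(-7)*8)*18 = ((7/9)*8)*18 = (56/9)*18 = 112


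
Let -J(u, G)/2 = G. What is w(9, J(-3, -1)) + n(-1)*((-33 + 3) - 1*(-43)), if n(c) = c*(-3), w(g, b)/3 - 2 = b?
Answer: 51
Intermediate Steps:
J(u, G) = -2*G
w(g, b) = 6 + 3*b
n(c) = -3*c
w(9, J(-3, -1)) + n(-1)*((-33 + 3) - 1*(-43)) = (6 + 3*(-2*(-1))) + (-3*(-1))*((-33 + 3) - 1*(-43)) = (6 + 3*2) + 3*(-30 + 43) = (6 + 6) + 3*13 = 12 + 39 = 51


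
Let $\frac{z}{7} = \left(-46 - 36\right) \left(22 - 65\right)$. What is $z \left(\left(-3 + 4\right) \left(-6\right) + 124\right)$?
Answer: $2912476$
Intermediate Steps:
$z = 24682$ ($z = 7 \left(-46 - 36\right) \left(22 - 65\right) = 7 \left(\left(-82\right) \left(-43\right)\right) = 7 \cdot 3526 = 24682$)
$z \left(\left(-3 + 4\right) \left(-6\right) + 124\right) = 24682 \left(\left(-3 + 4\right) \left(-6\right) + 124\right) = 24682 \left(1 \left(-6\right) + 124\right) = 24682 \left(-6 + 124\right) = 24682 \cdot 118 = 2912476$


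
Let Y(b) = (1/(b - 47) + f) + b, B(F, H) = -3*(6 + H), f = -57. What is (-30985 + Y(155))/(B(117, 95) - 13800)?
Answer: 3335795/1523124 ≈ 2.1901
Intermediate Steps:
B(F, H) = -18 - 3*H
Y(b) = -57 + b + 1/(-47 + b) (Y(b) = (1/(b - 47) - 57) + b = (1/(-47 + b) - 57) + b = (-57 + 1/(-47 + b)) + b = -57 + b + 1/(-47 + b))
(-30985 + Y(155))/(B(117, 95) - 13800) = (-30985 + (2680 + 155² - 104*155)/(-47 + 155))/((-18 - 3*95) - 13800) = (-30985 + (2680 + 24025 - 16120)/108)/((-18 - 285) - 13800) = (-30985 + (1/108)*10585)/(-303 - 13800) = (-30985 + 10585/108)/(-14103) = -3335795/108*(-1/14103) = 3335795/1523124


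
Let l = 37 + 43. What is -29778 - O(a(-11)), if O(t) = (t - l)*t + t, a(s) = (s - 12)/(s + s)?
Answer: -14373107/484 ≈ -29697.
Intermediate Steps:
l = 80
a(s) = (-12 + s)/(2*s) (a(s) = (-12 + s)/((2*s)) = (-12 + s)*(1/(2*s)) = (-12 + s)/(2*s))
O(t) = t + t*(-80 + t) (O(t) = (t - 1*80)*t + t = (t - 80)*t + t = (-80 + t)*t + t = t*(-80 + t) + t = t + t*(-80 + t))
-29778 - O(a(-11)) = -29778 - (½)*(-12 - 11)/(-11)*(-79 + (½)*(-12 - 11)/(-11)) = -29778 - (½)*(-1/11)*(-23)*(-79 + (½)*(-1/11)*(-23)) = -29778 - 23*(-79 + 23/22)/22 = -29778 - 23*(-1715)/(22*22) = -29778 - 1*(-39445/484) = -29778 + 39445/484 = -14373107/484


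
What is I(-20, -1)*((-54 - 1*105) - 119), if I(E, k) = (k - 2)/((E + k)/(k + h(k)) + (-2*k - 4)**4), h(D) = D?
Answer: 1668/53 ≈ 31.472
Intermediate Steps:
I(E, k) = (-2 + k)/((-4 - 2*k)**4 + (E + k)/(2*k)) (I(E, k) = (k - 2)/((E + k)/(k + k) + (-2*k - 4)**4) = (-2 + k)/((E + k)/((2*k)) + (-4 - 2*k)**4) = (-2 + k)/((E + k)*(1/(2*k)) + (-4 - 2*k)**4) = (-2 + k)/((E + k)/(2*k) + (-4 - 2*k)**4) = (-2 + k)/((-4 - 2*k)**4 + (E + k)/(2*k)))
I(-20, -1)*((-54 - 1*105) - 119) = (2*(-1)*(-2 - 1)/(-20 - 1 + 32*(-1)*(2 - 1)**4))*((-54 - 1*105) - 119) = (2*(-1)*(-3)/(-20 - 1 + 32*(-1)*1**4))*((-54 - 105) - 119) = (2*(-1)*(-3)/(-20 - 1 + 32*(-1)*1))*(-159 - 119) = (2*(-1)*(-3)/(-20 - 1 - 32))*(-278) = (2*(-1)*(-3)/(-53))*(-278) = (2*(-1)*(-1/53)*(-3))*(-278) = -6/53*(-278) = 1668/53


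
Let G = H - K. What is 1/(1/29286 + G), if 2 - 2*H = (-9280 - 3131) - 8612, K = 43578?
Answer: -14643/484178116 ≈ -3.0243e-5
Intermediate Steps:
H = 21025/2 (H = 1 - ((-9280 - 3131) - 8612)/2 = 1 - (-12411 - 8612)/2 = 1 - ½*(-21023) = 1 + 21023/2 = 21025/2 ≈ 10513.)
G = -66131/2 (G = 21025/2 - 1*43578 = 21025/2 - 43578 = -66131/2 ≈ -33066.)
1/(1/29286 + G) = 1/(1/29286 - 66131/2) = 1/(-484178116/14643) = -14643/484178116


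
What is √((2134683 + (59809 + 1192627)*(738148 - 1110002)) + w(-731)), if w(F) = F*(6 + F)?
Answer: I*√465720671686 ≈ 6.8244e+5*I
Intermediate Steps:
√((2134683 + (59809 + 1192627)*(738148 - 1110002)) + w(-731)) = √((2134683 + (59809 + 1192627)*(738148 - 1110002)) - 731*(6 - 731)) = √((2134683 + 1252436*(-371854)) - 731*(-725)) = √((2134683 - 465723336344) + 529975) = √(-465721201661 + 529975) = √(-465720671686) = I*√465720671686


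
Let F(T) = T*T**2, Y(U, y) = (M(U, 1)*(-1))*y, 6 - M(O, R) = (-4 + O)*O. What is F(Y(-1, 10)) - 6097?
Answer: -7097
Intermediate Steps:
M(O, R) = 6 - O*(-4 + O) (M(O, R) = 6 - (-4 + O)*O = 6 - O*(-4 + O))
Y(U, y) = y*(-6 + U**2 - 4*U) (Y(U, y) = ((6 - U**2 + 4*U)*(-1))*y = (-6 + U**2 - 4*U)*y = y*(-6 + U**2 - 4*U))
F(T) = T**3
F(Y(-1, 10)) - 6097 = (10*(-6 + (-1)**2 - 4*(-1)))**3 - 6097 = (10*(-6 + 1 + 4))**3 - 6097 = (10*(-1))**3 - 6097 = (-10)**3 - 6097 = -1000 - 6097 = -7097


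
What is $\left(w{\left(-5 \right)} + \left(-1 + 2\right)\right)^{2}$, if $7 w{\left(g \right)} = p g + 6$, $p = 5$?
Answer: $\frac{144}{49} \approx 2.9388$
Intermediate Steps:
$w{\left(g \right)} = \frac{6}{7} + \frac{5 g}{7}$ ($w{\left(g \right)} = \frac{5 g + 6}{7} = \frac{6 + 5 g}{7} = \frac{6}{7} + \frac{5 g}{7}$)
$\left(w{\left(-5 \right)} + \left(-1 + 2\right)\right)^{2} = \left(\left(\frac{6}{7} + \frac{5}{7} \left(-5\right)\right) + \left(-1 + 2\right)\right)^{2} = \left(\left(\frac{6}{7} - \frac{25}{7}\right) + 1\right)^{2} = \left(- \frac{19}{7} + 1\right)^{2} = \left(- \frac{12}{7}\right)^{2} = \frac{144}{49}$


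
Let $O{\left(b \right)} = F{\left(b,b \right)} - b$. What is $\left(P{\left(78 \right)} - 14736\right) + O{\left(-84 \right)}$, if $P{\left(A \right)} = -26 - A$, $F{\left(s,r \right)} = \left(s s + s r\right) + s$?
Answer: $-728$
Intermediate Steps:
$F{\left(s,r \right)} = s + s^{2} + r s$ ($F{\left(s,r \right)} = \left(s^{2} + r s\right) + s = s + s^{2} + r s$)
$O{\left(b \right)} = - b + b \left(1 + 2 b\right)$ ($O{\left(b \right)} = b \left(1 + b + b\right) - b = b \left(1 + 2 b\right) - b = - b + b \left(1 + 2 b\right)$)
$\left(P{\left(78 \right)} - 14736\right) + O{\left(-84 \right)} = \left(\left(-26 - 78\right) - 14736\right) + 2 \left(-84\right)^{2} = \left(\left(-26 - 78\right) - 14736\right) + 2 \cdot 7056 = \left(-104 - 14736\right) + 14112 = -14840 + 14112 = -728$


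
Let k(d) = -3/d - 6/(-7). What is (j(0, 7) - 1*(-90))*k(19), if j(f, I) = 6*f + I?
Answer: 9021/133 ≈ 67.827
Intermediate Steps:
k(d) = 6/7 - 3/d (k(d) = -3/d - 6*(-⅐) = -3/d + 6/7 = 6/7 - 3/d)
j(f, I) = I + 6*f
(j(0, 7) - 1*(-90))*k(19) = ((7 + 6*0) - 1*(-90))*(6/7 - 3/19) = ((7 + 0) + 90)*(6/7 - 3*1/19) = (7 + 90)*(6/7 - 3/19) = 97*(93/133) = 9021/133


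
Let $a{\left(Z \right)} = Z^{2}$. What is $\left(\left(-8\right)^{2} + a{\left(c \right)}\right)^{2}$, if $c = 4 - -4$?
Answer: $16384$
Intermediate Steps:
$c = 8$ ($c = 4 + 4 = 8$)
$\left(\left(-8\right)^{2} + a{\left(c \right)}\right)^{2} = \left(\left(-8\right)^{2} + 8^{2}\right)^{2} = \left(64 + 64\right)^{2} = 128^{2} = 16384$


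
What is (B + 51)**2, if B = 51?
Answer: 10404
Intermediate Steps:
(B + 51)**2 = (51 + 51)**2 = 102**2 = 10404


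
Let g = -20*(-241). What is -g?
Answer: -4820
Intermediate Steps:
g = 4820
-g = -1*4820 = -4820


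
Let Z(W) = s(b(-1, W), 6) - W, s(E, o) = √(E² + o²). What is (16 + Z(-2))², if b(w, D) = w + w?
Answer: 364 + 72*√10 ≈ 591.68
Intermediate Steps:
b(w, D) = 2*w
Z(W) = -W + 2*√10 (Z(W) = √((2*(-1))² + 6²) - W = √((-2)² + 36) - W = √(4 + 36) - W = √40 - W = 2*√10 - W = -W + 2*√10)
(16 + Z(-2))² = (16 + (-1*(-2) + 2*√10))² = (16 + (2 + 2*√10))² = (18 + 2*√10)²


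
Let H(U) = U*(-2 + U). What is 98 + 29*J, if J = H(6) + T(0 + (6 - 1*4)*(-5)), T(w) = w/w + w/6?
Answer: 2324/3 ≈ 774.67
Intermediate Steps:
T(w) = 1 + w/6 (T(w) = 1 + w*(⅙) = 1 + w/6)
J = 70/3 (J = 6*(-2 + 6) + (1 + (0 + (6 - 1*4)*(-5))/6) = 6*4 + (1 + (0 + (6 - 4)*(-5))/6) = 24 + (1 + (0 + 2*(-5))/6) = 24 + (1 + (0 - 10)/6) = 24 + (1 + (⅙)*(-10)) = 24 + (1 - 5/3) = 24 - ⅔ = 70/3 ≈ 23.333)
98 + 29*J = 98 + 29*(70/3) = 98 + 2030/3 = 2324/3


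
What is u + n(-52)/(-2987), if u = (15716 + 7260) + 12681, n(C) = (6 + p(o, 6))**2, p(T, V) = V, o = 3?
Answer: 106507315/2987 ≈ 35657.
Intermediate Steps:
n(C) = 144 (n(C) = (6 + 6)**2 = 12**2 = 144)
u = 35657 (u = 22976 + 12681 = 35657)
u + n(-52)/(-2987) = 35657 + 144/(-2987) = 35657 + 144*(-1/2987) = 35657 - 144/2987 = 106507315/2987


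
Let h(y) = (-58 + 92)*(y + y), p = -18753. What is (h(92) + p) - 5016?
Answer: -17513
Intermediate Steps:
h(y) = 68*y (h(y) = 34*(2*y) = 68*y)
(h(92) + p) - 5016 = (68*92 - 18753) - 5016 = (6256 - 18753) - 5016 = -12497 - 5016 = -17513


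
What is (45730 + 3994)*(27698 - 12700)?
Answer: 745760552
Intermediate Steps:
(45730 + 3994)*(27698 - 12700) = 49724*14998 = 745760552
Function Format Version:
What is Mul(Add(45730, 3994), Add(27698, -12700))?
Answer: 745760552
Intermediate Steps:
Mul(Add(45730, 3994), Add(27698, -12700)) = Mul(49724, 14998) = 745760552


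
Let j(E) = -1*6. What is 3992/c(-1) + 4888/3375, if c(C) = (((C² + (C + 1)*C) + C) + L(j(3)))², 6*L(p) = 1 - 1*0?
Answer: 485032888/3375 ≈ 1.4371e+5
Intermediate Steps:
j(E) = -6
L(p) = ⅙ (L(p) = (1 - 1*0)/6 = (1 + 0)/6 = (⅙)*1 = ⅙)
c(C) = (⅙ + C + C² + C*(1 + C))² (c(C) = (((C² + (C + 1)*C) + C) + ⅙)² = (((C² + (1 + C)*C) + C) + ⅙)² = (((C² + C*(1 + C)) + C) + ⅙)² = ((C + C² + C*(1 + C)) + ⅙)² = (⅙ + C + C² + C*(1 + C))²)
3992/c(-1) + 4888/3375 = 3992/(((1 + 12*(-1) + 12*(-1)²)²/36)) + 4888/3375 = 3992/(((1 - 12 + 12*1)²/36)) + 4888*(1/3375) = 3992/(((1 - 12 + 12)²/36)) + 4888/3375 = 3992/(((1/36)*1²)) + 4888/3375 = 3992/(((1/36)*1)) + 4888/3375 = 3992/(1/36) + 4888/3375 = 3992*36 + 4888/3375 = 143712 + 4888/3375 = 485032888/3375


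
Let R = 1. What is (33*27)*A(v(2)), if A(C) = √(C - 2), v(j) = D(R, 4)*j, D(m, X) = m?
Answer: 0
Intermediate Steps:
v(j) = j (v(j) = 1*j = j)
A(C) = √(-2 + C)
(33*27)*A(v(2)) = (33*27)*√(-2 + 2) = 891*√0 = 891*0 = 0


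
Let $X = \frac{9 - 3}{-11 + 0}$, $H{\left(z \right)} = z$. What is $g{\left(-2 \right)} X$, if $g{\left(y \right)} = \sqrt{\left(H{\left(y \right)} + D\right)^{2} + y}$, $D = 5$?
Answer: $- \frac{6 \sqrt{7}}{11} \approx -1.4431$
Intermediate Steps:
$g{\left(y \right)} = \sqrt{y + \left(5 + y\right)^{2}}$ ($g{\left(y \right)} = \sqrt{\left(y + 5\right)^{2} + y} = \sqrt{\left(5 + y\right)^{2} + y} = \sqrt{y + \left(5 + y\right)^{2}}$)
$X = - \frac{6}{11}$ ($X = \frac{6}{-11} = 6 \left(- \frac{1}{11}\right) = - \frac{6}{11} \approx -0.54545$)
$g{\left(-2 \right)} X = \sqrt{-2 + \left(5 - 2\right)^{2}} \left(- \frac{6}{11}\right) = \sqrt{-2 + 3^{2}} \left(- \frac{6}{11}\right) = \sqrt{-2 + 9} \left(- \frac{6}{11}\right) = \sqrt{7} \left(- \frac{6}{11}\right) = - \frac{6 \sqrt{7}}{11}$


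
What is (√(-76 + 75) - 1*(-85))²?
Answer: (85 + I)² ≈ 7224.0 + 170.0*I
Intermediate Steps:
(√(-76 + 75) - 1*(-85))² = (√(-1) + 85)² = (I + 85)² = (85 + I)²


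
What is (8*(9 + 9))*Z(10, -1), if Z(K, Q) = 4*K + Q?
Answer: 5616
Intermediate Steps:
Z(K, Q) = Q + 4*K
(8*(9 + 9))*Z(10, -1) = (8*(9 + 9))*(-1 + 4*10) = (8*18)*(-1 + 40) = 144*39 = 5616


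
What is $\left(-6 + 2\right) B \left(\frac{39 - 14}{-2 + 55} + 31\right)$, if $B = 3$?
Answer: $- \frac{20016}{53} \approx -377.66$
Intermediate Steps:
$\left(-6 + 2\right) B \left(\frac{39 - 14}{-2 + 55} + 31\right) = \left(-6 + 2\right) 3 \left(\frac{39 - 14}{-2 + 55} + 31\right) = \left(-4\right) 3 \left(\frac{25}{53} + 31\right) = - 12 \left(25 \cdot \frac{1}{53} + 31\right) = - 12 \left(\frac{25}{53} + 31\right) = \left(-12\right) \frac{1668}{53} = - \frac{20016}{53}$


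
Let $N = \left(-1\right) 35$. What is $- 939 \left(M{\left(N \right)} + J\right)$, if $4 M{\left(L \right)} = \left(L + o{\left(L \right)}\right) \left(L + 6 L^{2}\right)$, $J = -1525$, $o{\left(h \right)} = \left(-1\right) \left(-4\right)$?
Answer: $\frac{218660235}{4} \approx 5.4665 \cdot 10^{7}$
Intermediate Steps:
$N = -35$
$o{\left(h \right)} = 4$
$M{\left(L \right)} = \frac{\left(4 + L\right) \left(L + 6 L^{2}\right)}{4}$ ($M{\left(L \right)} = \frac{\left(L + 4\right) \left(L + 6 L^{2}\right)}{4} = \frac{\left(4 + L\right) \left(L + 6 L^{2}\right)}{4}$)
$- 939 \left(M{\left(N \right)} + J\right) = - 939 \left(\frac{1}{4} \left(-35\right) \left(4 + 6 \left(-35\right)^{2} + 25 \left(-35\right)\right) - 1525\right) = - 939 \left(\frac{1}{4} \left(-35\right) \left(4 + 6 \cdot 1225 - 875\right) - 1525\right) = - 939 \left(\frac{1}{4} \left(-35\right) \left(4 + 7350 - 875\right) - 1525\right) = - 939 \left(\frac{1}{4} \left(-35\right) 6479 - 1525\right) = - 939 \left(- \frac{226765}{4} - 1525\right) = \left(-939\right) \left(- \frac{232865}{4}\right) = \frac{218660235}{4}$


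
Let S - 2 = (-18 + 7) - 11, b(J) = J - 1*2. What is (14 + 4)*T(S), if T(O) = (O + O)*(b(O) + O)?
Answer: 30240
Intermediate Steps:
b(J) = -2 + J (b(J) = J - 2 = -2 + J)
S = -20 (S = 2 + ((-18 + 7) - 11) = 2 + (-11 - 11) = 2 - 22 = -20)
T(O) = 2*O*(-2 + 2*O) (T(O) = (O + O)*((-2 + O) + O) = (2*O)*(-2 + 2*O) = 2*O*(-2 + 2*O))
(14 + 4)*T(S) = (14 + 4)*(4*(-20)*(-1 - 20)) = 18*(4*(-20)*(-21)) = 18*1680 = 30240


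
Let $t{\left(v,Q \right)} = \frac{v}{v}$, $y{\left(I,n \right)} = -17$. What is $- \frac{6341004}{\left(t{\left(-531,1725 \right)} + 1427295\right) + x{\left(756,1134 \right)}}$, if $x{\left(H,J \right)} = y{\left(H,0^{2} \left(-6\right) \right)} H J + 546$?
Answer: $\frac{3170502}{6573163} \approx 0.48234$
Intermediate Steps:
$x{\left(H,J \right)} = 546 - 17 H J$ ($x{\left(H,J \right)} = - 17 H J + 546 = 546 - 17 H J$)
$t{\left(v,Q \right)} = 1$
$- \frac{6341004}{\left(t{\left(-531,1725 \right)} + 1427295\right) + x{\left(756,1134 \right)}} = - \frac{6341004}{\left(1 + 1427295\right) + \left(546 - 12852 \cdot 1134\right)} = - \frac{6341004}{1427296 + \left(546 - 14574168\right)} = - \frac{6341004}{1427296 - 14573622} = - \frac{6341004}{-13146326} = \left(-6341004\right) \left(- \frac{1}{13146326}\right) = \frac{3170502}{6573163}$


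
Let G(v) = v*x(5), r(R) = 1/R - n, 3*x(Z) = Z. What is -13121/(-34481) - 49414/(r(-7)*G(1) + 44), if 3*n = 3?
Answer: -17884563925/15240602 ≈ -1173.5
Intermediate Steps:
x(Z) = Z/3
n = 1 (n = (1/3)*3 = 1)
r(R) = -1 + 1/R (r(R) = 1/R - 1*1 = 1/R - 1 = -1 + 1/R)
G(v) = 5*v/3 (G(v) = v*((1/3)*5) = v*(5/3) = 5*v/3)
-13121/(-34481) - 49414/(r(-7)*G(1) + 44) = -13121/(-34481) - 49414/(((1 - 1*(-7))/(-7))*((5/3)*1) + 44) = -13121*(-1/34481) - 49414/(-(1 + 7)/7*(5/3) + 44) = 13121/34481 - 49414/(-1/7*8*(5/3) + 44) = 13121/34481 - 49414/(-8/7*5/3 + 44) = 13121/34481 - 49414/(-40/21 + 44) = 13121/34481 - 49414/884/21 = 13121/34481 - 49414*21/884 = 13121/34481 - 518847/442 = -17884563925/15240602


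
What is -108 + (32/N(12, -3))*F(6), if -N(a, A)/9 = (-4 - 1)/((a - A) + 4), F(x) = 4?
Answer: -2428/45 ≈ -53.956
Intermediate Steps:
N(a, A) = 45/(4 + a - A) (N(a, A) = -9*(-4 - 1)/((a - A) + 4) = -(-45)/(4 + a - A) = 45/(4 + a - A))
-108 + (32/N(12, -3))*F(6) = -108 + (32/((45/(4 + 12 - 1*(-3)))))*4 = -108 + (32/((45/(4 + 12 + 3))))*4 = -108 + (32/((45/19)))*4 = -108 + (32/((45*(1/19))))*4 = -108 + (32/(45/19))*4 = -108 + (32*(19/45))*4 = -108 + (608/45)*4 = -108 + 2432/45 = -2428/45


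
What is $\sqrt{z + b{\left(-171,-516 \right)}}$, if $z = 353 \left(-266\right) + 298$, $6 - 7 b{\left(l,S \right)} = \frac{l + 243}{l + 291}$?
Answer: $\frac{3 i \sqrt{12739895}}{35} \approx 305.94 i$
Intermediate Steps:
$b{\left(l,S \right)} = \frac{6}{7} - \frac{243 + l}{7 \left(291 + l\right)}$ ($b{\left(l,S \right)} = \frac{6}{7} - \frac{\left(l + 243\right) \frac{1}{l + 291}}{7} = \frac{6}{7} - \frac{\left(243 + l\right) \frac{1}{291 + l}}{7} = \frac{6}{7} - \frac{\frac{1}{291 + l} \left(243 + l\right)}{7} = \frac{6}{7} - \frac{243 + l}{7 \left(291 + l\right)}$)
$z = -93600$ ($z = -93898 + 298 = -93600$)
$\sqrt{z + b{\left(-171,-516 \right)}} = \sqrt{-93600 + \frac{1503 + 5 \left(-171\right)}{7 \left(291 - 171\right)}} = \sqrt{-93600 + \frac{1503 - 855}{7 \cdot 120}} = \sqrt{-93600 + \frac{1}{7} \cdot \frac{1}{120} \cdot 648} = \sqrt{-93600 + \frac{27}{35}} = \sqrt{- \frac{3275973}{35}} = \frac{3 i \sqrt{12739895}}{35}$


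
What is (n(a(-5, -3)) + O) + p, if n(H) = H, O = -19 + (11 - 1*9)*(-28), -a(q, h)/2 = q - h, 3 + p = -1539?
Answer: -1613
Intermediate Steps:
p = -1542 (p = -3 - 1539 = -1542)
a(q, h) = -2*q + 2*h (a(q, h) = -2*(q - h) = -2*q + 2*h)
O = -75 (O = -19 + (11 - 9)*(-28) = -19 + 2*(-28) = -19 - 56 = -75)
(n(a(-5, -3)) + O) + p = ((-2*(-5) + 2*(-3)) - 75) - 1542 = ((10 - 6) - 75) - 1542 = (4 - 75) - 1542 = -71 - 1542 = -1613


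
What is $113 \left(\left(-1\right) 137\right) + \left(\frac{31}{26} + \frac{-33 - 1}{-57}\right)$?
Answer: $- \frac{22940191}{1482} \approx -15479.0$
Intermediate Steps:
$113 \left(\left(-1\right) 137\right) + \left(\frac{31}{26} + \frac{-33 - 1}{-57}\right) = 113 \left(-137\right) + \left(31 \cdot \frac{1}{26} - - \frac{34}{57}\right) = -15481 + \left(\frac{31}{26} + \frac{34}{57}\right) = -15481 + \frac{2651}{1482} = - \frac{22940191}{1482}$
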